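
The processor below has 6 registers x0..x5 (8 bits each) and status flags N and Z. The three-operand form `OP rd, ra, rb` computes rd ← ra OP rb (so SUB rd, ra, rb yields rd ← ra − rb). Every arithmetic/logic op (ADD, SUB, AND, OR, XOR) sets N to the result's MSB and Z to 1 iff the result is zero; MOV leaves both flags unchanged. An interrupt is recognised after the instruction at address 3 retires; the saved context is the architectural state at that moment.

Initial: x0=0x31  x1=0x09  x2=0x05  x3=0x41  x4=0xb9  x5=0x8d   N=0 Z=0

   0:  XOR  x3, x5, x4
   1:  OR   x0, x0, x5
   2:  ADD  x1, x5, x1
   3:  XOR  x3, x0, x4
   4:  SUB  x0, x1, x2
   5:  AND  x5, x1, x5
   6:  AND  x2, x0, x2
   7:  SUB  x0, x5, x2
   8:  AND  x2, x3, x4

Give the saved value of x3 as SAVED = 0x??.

after  0: x0=0x31 x1=0x09 x2=0x05 x3=0x34 x4=0xb9 x5=0x8d  N=0 Z=0
after  1: x0=0xbd x1=0x09 x2=0x05 x3=0x34 x4=0xb9 x5=0x8d  N=1 Z=0
after  2: x0=0xbd x1=0x96 x2=0x05 x3=0x34 x4=0xb9 x5=0x8d  N=1 Z=0
after  3: x0=0xbd x1=0x96 x2=0x05 x3=0x04 x4=0xb9 x5=0x8d  N=0 Z=0
-- IRQ taken; context saved, return-PC = 4 --

SAVED = 0x04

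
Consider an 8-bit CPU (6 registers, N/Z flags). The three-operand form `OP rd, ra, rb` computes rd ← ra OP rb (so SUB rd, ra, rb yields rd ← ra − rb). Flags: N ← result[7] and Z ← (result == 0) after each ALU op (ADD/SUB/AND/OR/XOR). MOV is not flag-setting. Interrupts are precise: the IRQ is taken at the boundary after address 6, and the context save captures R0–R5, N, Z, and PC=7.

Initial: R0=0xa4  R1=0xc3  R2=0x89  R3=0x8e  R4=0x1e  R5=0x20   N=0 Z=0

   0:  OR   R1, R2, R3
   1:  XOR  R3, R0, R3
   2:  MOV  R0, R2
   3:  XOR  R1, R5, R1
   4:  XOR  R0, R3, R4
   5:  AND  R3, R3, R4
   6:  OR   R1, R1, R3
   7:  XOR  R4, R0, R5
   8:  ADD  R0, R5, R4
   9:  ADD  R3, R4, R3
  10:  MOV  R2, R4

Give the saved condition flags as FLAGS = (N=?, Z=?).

after  0: R0=0xa4 R1=0x8f R2=0x89 R3=0x8e R4=0x1e R5=0x20  N=1 Z=0
after  1: R0=0xa4 R1=0x8f R2=0x89 R3=0x2a R4=0x1e R5=0x20  N=0 Z=0
after  2: R0=0x89 R1=0x8f R2=0x89 R3=0x2a R4=0x1e R5=0x20  N=0 Z=0
after  3: R0=0x89 R1=0xaf R2=0x89 R3=0x2a R4=0x1e R5=0x20  N=1 Z=0
after  4: R0=0x34 R1=0xaf R2=0x89 R3=0x2a R4=0x1e R5=0x20  N=0 Z=0
after  5: R0=0x34 R1=0xaf R2=0x89 R3=0x0a R4=0x1e R5=0x20  N=0 Z=0
after  6: R0=0x34 R1=0xaf R2=0x89 R3=0x0a R4=0x1e R5=0x20  N=1 Z=0
-- IRQ taken; context saved, return-PC = 7 --

FLAGS = (N=1, Z=0)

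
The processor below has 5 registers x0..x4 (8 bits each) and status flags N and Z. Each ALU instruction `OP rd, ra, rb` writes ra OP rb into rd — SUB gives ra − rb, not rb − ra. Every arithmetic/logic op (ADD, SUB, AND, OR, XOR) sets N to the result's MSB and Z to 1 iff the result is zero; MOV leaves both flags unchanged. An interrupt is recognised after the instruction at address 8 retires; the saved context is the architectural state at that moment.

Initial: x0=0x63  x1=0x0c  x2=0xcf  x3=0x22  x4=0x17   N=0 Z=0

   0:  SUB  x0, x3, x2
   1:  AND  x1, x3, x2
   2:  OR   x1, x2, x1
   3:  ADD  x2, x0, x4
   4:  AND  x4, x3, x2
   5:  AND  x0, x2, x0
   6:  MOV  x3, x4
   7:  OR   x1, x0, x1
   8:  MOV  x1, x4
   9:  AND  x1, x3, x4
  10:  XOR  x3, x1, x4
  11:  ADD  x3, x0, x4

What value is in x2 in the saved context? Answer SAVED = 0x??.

SAVED = 0x6a

after  0: x0=0x53 x1=0x0c x2=0xcf x3=0x22 x4=0x17  N=0 Z=0
after  1: x0=0x53 x1=0x02 x2=0xcf x3=0x22 x4=0x17  N=0 Z=0
after  2: x0=0x53 x1=0xcf x2=0xcf x3=0x22 x4=0x17  N=1 Z=0
after  3: x0=0x53 x1=0xcf x2=0x6a x3=0x22 x4=0x17  N=0 Z=0
after  4: x0=0x53 x1=0xcf x2=0x6a x3=0x22 x4=0x22  N=0 Z=0
after  5: x0=0x42 x1=0xcf x2=0x6a x3=0x22 x4=0x22  N=0 Z=0
after  6: x0=0x42 x1=0xcf x2=0x6a x3=0x22 x4=0x22  N=0 Z=0
after  7: x0=0x42 x1=0xcf x2=0x6a x3=0x22 x4=0x22  N=1 Z=0
after  8: x0=0x42 x1=0x22 x2=0x6a x3=0x22 x4=0x22  N=1 Z=0
-- IRQ taken; context saved, return-PC = 9 --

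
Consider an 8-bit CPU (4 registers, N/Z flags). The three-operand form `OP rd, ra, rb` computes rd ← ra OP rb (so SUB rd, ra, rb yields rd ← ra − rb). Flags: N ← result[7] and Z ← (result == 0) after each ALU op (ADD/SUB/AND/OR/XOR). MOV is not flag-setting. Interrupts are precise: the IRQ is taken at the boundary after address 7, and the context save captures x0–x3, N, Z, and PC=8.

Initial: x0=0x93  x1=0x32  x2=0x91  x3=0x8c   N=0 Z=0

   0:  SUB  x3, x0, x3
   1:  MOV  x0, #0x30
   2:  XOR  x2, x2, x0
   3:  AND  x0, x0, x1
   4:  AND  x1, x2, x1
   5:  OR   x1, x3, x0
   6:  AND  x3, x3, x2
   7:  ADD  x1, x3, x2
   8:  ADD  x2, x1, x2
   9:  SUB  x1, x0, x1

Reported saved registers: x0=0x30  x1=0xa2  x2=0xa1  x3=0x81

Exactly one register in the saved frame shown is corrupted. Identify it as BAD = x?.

after  0: x0=0x93 x1=0x32 x2=0x91 x3=0x07  N=0 Z=0
after  1: x0=0x30 x1=0x32 x2=0x91 x3=0x07  N=0 Z=0
after  2: x0=0x30 x1=0x32 x2=0xa1 x3=0x07  N=1 Z=0
after  3: x0=0x30 x1=0x32 x2=0xa1 x3=0x07  N=0 Z=0
after  4: x0=0x30 x1=0x20 x2=0xa1 x3=0x07  N=0 Z=0
after  5: x0=0x30 x1=0x37 x2=0xa1 x3=0x07  N=0 Z=0
after  6: x0=0x30 x1=0x37 x2=0xa1 x3=0x01  N=0 Z=0
after  7: x0=0x30 x1=0xa2 x2=0xa1 x3=0x01  N=1 Z=0
-- IRQ taken; context saved, return-PC = 8 --
mismatch: x3: reported 0x81 vs actual 0x01

BAD = x3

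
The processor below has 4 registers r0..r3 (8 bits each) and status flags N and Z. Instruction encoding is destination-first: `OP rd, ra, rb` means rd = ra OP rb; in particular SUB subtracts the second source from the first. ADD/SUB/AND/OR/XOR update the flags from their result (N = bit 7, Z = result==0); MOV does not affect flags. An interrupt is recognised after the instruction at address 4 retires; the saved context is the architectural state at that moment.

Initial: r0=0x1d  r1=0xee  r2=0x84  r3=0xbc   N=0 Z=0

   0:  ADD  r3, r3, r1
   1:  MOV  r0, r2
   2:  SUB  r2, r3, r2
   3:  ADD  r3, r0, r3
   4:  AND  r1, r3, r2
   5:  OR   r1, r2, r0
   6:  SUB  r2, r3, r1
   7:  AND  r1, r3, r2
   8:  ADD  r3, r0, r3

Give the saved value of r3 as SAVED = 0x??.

after  0: r0=0x1d r1=0xee r2=0x84 r3=0xaa  N=1 Z=0
after  1: r0=0x84 r1=0xee r2=0x84 r3=0xaa  N=1 Z=0
after  2: r0=0x84 r1=0xee r2=0x26 r3=0xaa  N=0 Z=0
after  3: r0=0x84 r1=0xee r2=0x26 r3=0x2e  N=0 Z=0
after  4: r0=0x84 r1=0x26 r2=0x26 r3=0x2e  N=0 Z=0
-- IRQ taken; context saved, return-PC = 5 --

SAVED = 0x2e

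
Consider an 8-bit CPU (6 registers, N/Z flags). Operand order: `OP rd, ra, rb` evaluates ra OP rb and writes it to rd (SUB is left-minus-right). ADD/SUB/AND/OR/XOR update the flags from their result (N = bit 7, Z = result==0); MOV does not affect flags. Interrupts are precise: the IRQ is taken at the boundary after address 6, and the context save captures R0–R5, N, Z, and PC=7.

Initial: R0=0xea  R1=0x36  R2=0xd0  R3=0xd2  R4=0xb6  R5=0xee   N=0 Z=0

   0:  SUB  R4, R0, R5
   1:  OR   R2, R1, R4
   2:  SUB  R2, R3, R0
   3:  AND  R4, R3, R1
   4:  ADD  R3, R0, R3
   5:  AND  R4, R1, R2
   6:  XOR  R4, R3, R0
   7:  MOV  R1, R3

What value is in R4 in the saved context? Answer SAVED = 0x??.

SAVED = 0x56

after  0: R0=0xea R1=0x36 R2=0xd0 R3=0xd2 R4=0xfc R5=0xee  N=1 Z=0
after  1: R0=0xea R1=0x36 R2=0xfe R3=0xd2 R4=0xfc R5=0xee  N=1 Z=0
after  2: R0=0xea R1=0x36 R2=0xe8 R3=0xd2 R4=0xfc R5=0xee  N=1 Z=0
after  3: R0=0xea R1=0x36 R2=0xe8 R3=0xd2 R4=0x12 R5=0xee  N=0 Z=0
after  4: R0=0xea R1=0x36 R2=0xe8 R3=0xbc R4=0x12 R5=0xee  N=1 Z=0
after  5: R0=0xea R1=0x36 R2=0xe8 R3=0xbc R4=0x20 R5=0xee  N=0 Z=0
after  6: R0=0xea R1=0x36 R2=0xe8 R3=0xbc R4=0x56 R5=0xee  N=0 Z=0
-- IRQ taken; context saved, return-PC = 7 --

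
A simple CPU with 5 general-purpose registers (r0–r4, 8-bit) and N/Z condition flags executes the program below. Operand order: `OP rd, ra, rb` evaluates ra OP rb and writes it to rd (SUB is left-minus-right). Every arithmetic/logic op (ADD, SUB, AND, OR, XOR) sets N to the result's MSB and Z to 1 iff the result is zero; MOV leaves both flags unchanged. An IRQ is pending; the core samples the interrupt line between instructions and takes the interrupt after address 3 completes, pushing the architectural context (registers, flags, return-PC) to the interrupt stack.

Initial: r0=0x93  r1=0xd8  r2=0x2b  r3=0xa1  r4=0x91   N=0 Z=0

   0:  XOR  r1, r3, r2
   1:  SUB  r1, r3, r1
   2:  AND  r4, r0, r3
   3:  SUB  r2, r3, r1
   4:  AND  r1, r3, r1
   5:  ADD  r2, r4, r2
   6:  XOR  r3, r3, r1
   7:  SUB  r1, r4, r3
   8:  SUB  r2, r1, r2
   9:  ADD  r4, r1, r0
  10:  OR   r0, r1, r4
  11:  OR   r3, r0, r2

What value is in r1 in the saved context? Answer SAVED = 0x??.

after  0: r0=0x93 r1=0x8a r2=0x2b r3=0xa1 r4=0x91  N=1 Z=0
after  1: r0=0x93 r1=0x17 r2=0x2b r3=0xa1 r4=0x91  N=0 Z=0
after  2: r0=0x93 r1=0x17 r2=0x2b r3=0xa1 r4=0x81  N=1 Z=0
after  3: r0=0x93 r1=0x17 r2=0x8a r3=0xa1 r4=0x81  N=1 Z=0
-- IRQ taken; context saved, return-PC = 4 --

SAVED = 0x17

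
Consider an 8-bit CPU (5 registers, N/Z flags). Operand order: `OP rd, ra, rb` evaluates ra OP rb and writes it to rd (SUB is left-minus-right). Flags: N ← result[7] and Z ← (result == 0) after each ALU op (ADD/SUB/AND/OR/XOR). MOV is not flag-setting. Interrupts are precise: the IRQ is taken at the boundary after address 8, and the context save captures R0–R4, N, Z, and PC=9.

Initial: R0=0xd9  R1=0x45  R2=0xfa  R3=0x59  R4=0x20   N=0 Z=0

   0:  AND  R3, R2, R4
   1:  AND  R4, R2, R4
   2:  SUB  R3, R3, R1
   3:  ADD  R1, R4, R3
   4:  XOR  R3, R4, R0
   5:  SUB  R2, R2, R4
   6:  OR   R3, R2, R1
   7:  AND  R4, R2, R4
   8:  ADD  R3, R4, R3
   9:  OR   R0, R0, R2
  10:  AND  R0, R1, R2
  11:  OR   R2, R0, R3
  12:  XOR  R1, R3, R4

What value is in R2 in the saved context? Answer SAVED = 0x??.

SAVED = 0xda

after  0: R0=0xd9 R1=0x45 R2=0xfa R3=0x20 R4=0x20  N=0 Z=0
after  1: R0=0xd9 R1=0x45 R2=0xfa R3=0x20 R4=0x20  N=0 Z=0
after  2: R0=0xd9 R1=0x45 R2=0xfa R3=0xdb R4=0x20  N=1 Z=0
after  3: R0=0xd9 R1=0xfb R2=0xfa R3=0xdb R4=0x20  N=1 Z=0
after  4: R0=0xd9 R1=0xfb R2=0xfa R3=0xf9 R4=0x20  N=1 Z=0
after  5: R0=0xd9 R1=0xfb R2=0xda R3=0xf9 R4=0x20  N=1 Z=0
after  6: R0=0xd9 R1=0xfb R2=0xda R3=0xfb R4=0x20  N=1 Z=0
after  7: R0=0xd9 R1=0xfb R2=0xda R3=0xfb R4=0x00  N=0 Z=1
after  8: R0=0xd9 R1=0xfb R2=0xda R3=0xfb R4=0x00  N=1 Z=0
-- IRQ taken; context saved, return-PC = 9 --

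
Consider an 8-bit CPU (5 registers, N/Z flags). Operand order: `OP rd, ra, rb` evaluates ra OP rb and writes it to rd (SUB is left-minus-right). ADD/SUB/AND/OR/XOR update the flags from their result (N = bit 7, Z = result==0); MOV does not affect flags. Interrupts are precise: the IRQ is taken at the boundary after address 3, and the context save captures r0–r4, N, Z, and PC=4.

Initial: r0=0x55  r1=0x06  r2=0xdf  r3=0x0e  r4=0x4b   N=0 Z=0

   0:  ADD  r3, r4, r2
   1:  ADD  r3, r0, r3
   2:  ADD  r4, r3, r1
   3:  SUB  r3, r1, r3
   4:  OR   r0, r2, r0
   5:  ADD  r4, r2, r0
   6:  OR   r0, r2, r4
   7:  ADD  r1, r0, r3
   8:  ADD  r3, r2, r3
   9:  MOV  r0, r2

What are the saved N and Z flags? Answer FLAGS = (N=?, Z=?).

FLAGS = (N=1, Z=0)

after  0: r0=0x55 r1=0x06 r2=0xdf r3=0x2a r4=0x4b  N=0 Z=0
after  1: r0=0x55 r1=0x06 r2=0xdf r3=0x7f r4=0x4b  N=0 Z=0
after  2: r0=0x55 r1=0x06 r2=0xdf r3=0x7f r4=0x85  N=1 Z=0
after  3: r0=0x55 r1=0x06 r2=0xdf r3=0x87 r4=0x85  N=1 Z=0
-- IRQ taken; context saved, return-PC = 4 --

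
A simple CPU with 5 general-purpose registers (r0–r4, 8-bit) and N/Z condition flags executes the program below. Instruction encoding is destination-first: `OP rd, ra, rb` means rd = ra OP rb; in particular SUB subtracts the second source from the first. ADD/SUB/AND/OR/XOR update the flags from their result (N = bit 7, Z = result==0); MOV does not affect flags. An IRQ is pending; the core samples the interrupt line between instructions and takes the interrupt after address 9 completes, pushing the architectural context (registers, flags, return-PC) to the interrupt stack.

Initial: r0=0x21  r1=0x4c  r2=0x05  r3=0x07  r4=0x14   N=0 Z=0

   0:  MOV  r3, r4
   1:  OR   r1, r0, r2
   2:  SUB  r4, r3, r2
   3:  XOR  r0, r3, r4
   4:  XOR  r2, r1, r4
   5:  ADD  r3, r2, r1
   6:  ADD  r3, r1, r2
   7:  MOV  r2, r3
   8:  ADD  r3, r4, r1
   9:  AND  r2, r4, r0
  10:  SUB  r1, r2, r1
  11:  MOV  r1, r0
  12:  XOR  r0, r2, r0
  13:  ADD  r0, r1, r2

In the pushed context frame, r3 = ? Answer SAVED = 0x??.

after  0: r0=0x21 r1=0x4c r2=0x05 r3=0x14 r4=0x14  N=0 Z=0
after  1: r0=0x21 r1=0x25 r2=0x05 r3=0x14 r4=0x14  N=0 Z=0
after  2: r0=0x21 r1=0x25 r2=0x05 r3=0x14 r4=0x0f  N=0 Z=0
after  3: r0=0x1b r1=0x25 r2=0x05 r3=0x14 r4=0x0f  N=0 Z=0
after  4: r0=0x1b r1=0x25 r2=0x2a r3=0x14 r4=0x0f  N=0 Z=0
after  5: r0=0x1b r1=0x25 r2=0x2a r3=0x4f r4=0x0f  N=0 Z=0
after  6: r0=0x1b r1=0x25 r2=0x2a r3=0x4f r4=0x0f  N=0 Z=0
after  7: r0=0x1b r1=0x25 r2=0x4f r3=0x4f r4=0x0f  N=0 Z=0
after  8: r0=0x1b r1=0x25 r2=0x4f r3=0x34 r4=0x0f  N=0 Z=0
after  9: r0=0x1b r1=0x25 r2=0x0b r3=0x34 r4=0x0f  N=0 Z=0
-- IRQ taken; context saved, return-PC = 10 --

SAVED = 0x34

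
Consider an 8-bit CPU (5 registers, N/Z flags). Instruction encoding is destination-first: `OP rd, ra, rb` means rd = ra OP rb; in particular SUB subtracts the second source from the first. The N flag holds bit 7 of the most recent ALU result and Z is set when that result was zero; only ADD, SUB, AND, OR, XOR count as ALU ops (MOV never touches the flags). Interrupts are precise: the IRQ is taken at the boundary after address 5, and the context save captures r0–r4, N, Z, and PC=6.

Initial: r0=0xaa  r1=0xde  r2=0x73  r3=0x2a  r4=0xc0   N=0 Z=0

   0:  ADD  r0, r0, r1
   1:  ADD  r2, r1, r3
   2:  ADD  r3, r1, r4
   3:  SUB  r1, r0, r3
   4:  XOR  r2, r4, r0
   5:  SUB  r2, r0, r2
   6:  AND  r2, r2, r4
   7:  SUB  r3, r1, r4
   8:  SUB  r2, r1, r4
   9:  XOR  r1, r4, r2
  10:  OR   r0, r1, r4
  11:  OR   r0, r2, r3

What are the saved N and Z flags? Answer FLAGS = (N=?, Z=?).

after  0: r0=0x88 r1=0xde r2=0x73 r3=0x2a r4=0xc0  N=1 Z=0
after  1: r0=0x88 r1=0xde r2=0x08 r3=0x2a r4=0xc0  N=0 Z=0
after  2: r0=0x88 r1=0xde r2=0x08 r3=0x9e r4=0xc0  N=1 Z=0
after  3: r0=0x88 r1=0xea r2=0x08 r3=0x9e r4=0xc0  N=1 Z=0
after  4: r0=0x88 r1=0xea r2=0x48 r3=0x9e r4=0xc0  N=0 Z=0
after  5: r0=0x88 r1=0xea r2=0x40 r3=0x9e r4=0xc0  N=0 Z=0
-- IRQ taken; context saved, return-PC = 6 --

FLAGS = (N=0, Z=0)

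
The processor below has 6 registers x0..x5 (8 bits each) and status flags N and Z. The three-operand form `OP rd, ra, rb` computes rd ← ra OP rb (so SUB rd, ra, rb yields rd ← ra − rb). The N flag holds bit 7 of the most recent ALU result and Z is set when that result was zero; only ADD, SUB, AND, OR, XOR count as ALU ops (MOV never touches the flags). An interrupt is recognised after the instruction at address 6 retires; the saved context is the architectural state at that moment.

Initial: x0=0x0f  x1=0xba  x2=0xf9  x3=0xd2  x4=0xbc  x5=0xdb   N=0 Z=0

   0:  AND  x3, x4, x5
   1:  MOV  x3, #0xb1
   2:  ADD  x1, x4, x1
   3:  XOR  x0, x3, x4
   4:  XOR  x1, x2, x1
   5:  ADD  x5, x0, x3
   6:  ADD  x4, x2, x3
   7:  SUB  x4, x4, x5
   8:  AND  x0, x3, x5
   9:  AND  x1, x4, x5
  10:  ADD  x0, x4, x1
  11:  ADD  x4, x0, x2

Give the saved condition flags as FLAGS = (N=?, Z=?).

FLAGS = (N=1, Z=0)

after  0: x0=0x0f x1=0xba x2=0xf9 x3=0x98 x4=0xbc x5=0xdb  N=1 Z=0
after  1: x0=0x0f x1=0xba x2=0xf9 x3=0xb1 x4=0xbc x5=0xdb  N=1 Z=0
after  2: x0=0x0f x1=0x76 x2=0xf9 x3=0xb1 x4=0xbc x5=0xdb  N=0 Z=0
after  3: x0=0x0d x1=0x76 x2=0xf9 x3=0xb1 x4=0xbc x5=0xdb  N=0 Z=0
after  4: x0=0x0d x1=0x8f x2=0xf9 x3=0xb1 x4=0xbc x5=0xdb  N=1 Z=0
after  5: x0=0x0d x1=0x8f x2=0xf9 x3=0xb1 x4=0xbc x5=0xbe  N=1 Z=0
after  6: x0=0x0d x1=0x8f x2=0xf9 x3=0xb1 x4=0xaa x5=0xbe  N=1 Z=0
-- IRQ taken; context saved, return-PC = 7 --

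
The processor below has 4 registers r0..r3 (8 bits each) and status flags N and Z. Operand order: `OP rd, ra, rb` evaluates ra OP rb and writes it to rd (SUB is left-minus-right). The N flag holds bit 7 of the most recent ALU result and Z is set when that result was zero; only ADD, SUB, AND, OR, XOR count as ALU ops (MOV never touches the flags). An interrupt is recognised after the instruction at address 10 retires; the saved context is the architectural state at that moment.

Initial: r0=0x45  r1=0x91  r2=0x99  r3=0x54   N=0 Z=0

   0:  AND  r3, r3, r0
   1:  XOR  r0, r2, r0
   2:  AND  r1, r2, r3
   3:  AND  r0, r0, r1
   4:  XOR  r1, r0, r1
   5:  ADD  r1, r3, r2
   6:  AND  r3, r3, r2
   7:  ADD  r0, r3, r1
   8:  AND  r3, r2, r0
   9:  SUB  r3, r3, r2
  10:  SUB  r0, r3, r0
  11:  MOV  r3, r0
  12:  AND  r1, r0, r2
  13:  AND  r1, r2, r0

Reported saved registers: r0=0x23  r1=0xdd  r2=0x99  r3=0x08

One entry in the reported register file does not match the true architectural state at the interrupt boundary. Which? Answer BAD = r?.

BAD = r3

after  0: r0=0x45 r1=0x91 r2=0x99 r3=0x44  N=0 Z=0
after  1: r0=0xdc r1=0x91 r2=0x99 r3=0x44  N=1 Z=0
after  2: r0=0xdc r1=0x00 r2=0x99 r3=0x44  N=0 Z=1
after  3: r0=0x00 r1=0x00 r2=0x99 r3=0x44  N=0 Z=1
after  4: r0=0x00 r1=0x00 r2=0x99 r3=0x44  N=0 Z=1
after  5: r0=0x00 r1=0xdd r2=0x99 r3=0x44  N=1 Z=0
after  6: r0=0x00 r1=0xdd r2=0x99 r3=0x00  N=0 Z=1
after  7: r0=0xdd r1=0xdd r2=0x99 r3=0x00  N=1 Z=0
after  8: r0=0xdd r1=0xdd r2=0x99 r3=0x99  N=1 Z=0
after  9: r0=0xdd r1=0xdd r2=0x99 r3=0x00  N=0 Z=1
after 10: r0=0x23 r1=0xdd r2=0x99 r3=0x00  N=0 Z=0
-- IRQ taken; context saved, return-PC = 11 --
mismatch: r3: reported 0x08 vs actual 0x00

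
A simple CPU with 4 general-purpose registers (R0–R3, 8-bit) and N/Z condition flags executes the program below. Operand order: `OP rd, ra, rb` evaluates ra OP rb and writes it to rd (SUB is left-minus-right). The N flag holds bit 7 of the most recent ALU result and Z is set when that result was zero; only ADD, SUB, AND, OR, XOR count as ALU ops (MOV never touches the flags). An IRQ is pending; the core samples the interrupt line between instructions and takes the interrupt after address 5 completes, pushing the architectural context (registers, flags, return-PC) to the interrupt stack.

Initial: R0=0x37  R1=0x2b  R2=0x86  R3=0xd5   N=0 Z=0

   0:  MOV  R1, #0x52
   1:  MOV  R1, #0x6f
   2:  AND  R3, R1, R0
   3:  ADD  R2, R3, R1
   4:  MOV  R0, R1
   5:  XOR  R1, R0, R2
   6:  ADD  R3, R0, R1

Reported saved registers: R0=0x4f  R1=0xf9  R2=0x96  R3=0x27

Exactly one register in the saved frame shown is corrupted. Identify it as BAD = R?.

after  0: R0=0x37 R1=0x52 R2=0x86 R3=0xd5  N=0 Z=0
after  1: R0=0x37 R1=0x6f R2=0x86 R3=0xd5  N=0 Z=0
after  2: R0=0x37 R1=0x6f R2=0x86 R3=0x27  N=0 Z=0
after  3: R0=0x37 R1=0x6f R2=0x96 R3=0x27  N=1 Z=0
after  4: R0=0x6f R1=0x6f R2=0x96 R3=0x27  N=1 Z=0
after  5: R0=0x6f R1=0xf9 R2=0x96 R3=0x27  N=1 Z=0
-- IRQ taken; context saved, return-PC = 6 --
mismatch: R0: reported 0x4f vs actual 0x6f

BAD = R0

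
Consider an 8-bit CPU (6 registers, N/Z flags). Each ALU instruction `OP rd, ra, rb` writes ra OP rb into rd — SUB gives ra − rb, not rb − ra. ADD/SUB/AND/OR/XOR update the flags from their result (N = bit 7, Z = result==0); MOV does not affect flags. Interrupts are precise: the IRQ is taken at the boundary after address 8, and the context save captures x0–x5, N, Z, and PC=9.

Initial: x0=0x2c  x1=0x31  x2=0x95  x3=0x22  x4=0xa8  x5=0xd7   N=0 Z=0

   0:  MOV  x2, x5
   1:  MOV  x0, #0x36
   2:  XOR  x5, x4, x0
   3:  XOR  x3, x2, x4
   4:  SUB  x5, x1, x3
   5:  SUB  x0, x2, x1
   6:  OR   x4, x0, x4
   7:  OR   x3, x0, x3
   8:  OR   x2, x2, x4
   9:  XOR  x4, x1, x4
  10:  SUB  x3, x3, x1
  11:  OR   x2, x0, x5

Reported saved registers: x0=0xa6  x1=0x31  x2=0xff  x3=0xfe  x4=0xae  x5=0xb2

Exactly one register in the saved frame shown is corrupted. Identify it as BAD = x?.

BAD = x3

after  0: x0=0x2c x1=0x31 x2=0xd7 x3=0x22 x4=0xa8 x5=0xd7  N=0 Z=0
after  1: x0=0x36 x1=0x31 x2=0xd7 x3=0x22 x4=0xa8 x5=0xd7  N=0 Z=0
after  2: x0=0x36 x1=0x31 x2=0xd7 x3=0x22 x4=0xa8 x5=0x9e  N=1 Z=0
after  3: x0=0x36 x1=0x31 x2=0xd7 x3=0x7f x4=0xa8 x5=0x9e  N=0 Z=0
after  4: x0=0x36 x1=0x31 x2=0xd7 x3=0x7f x4=0xa8 x5=0xb2  N=1 Z=0
after  5: x0=0xa6 x1=0x31 x2=0xd7 x3=0x7f x4=0xa8 x5=0xb2  N=1 Z=0
after  6: x0=0xa6 x1=0x31 x2=0xd7 x3=0x7f x4=0xae x5=0xb2  N=1 Z=0
after  7: x0=0xa6 x1=0x31 x2=0xd7 x3=0xff x4=0xae x5=0xb2  N=1 Z=0
after  8: x0=0xa6 x1=0x31 x2=0xff x3=0xff x4=0xae x5=0xb2  N=1 Z=0
-- IRQ taken; context saved, return-PC = 9 --
mismatch: x3: reported 0xfe vs actual 0xff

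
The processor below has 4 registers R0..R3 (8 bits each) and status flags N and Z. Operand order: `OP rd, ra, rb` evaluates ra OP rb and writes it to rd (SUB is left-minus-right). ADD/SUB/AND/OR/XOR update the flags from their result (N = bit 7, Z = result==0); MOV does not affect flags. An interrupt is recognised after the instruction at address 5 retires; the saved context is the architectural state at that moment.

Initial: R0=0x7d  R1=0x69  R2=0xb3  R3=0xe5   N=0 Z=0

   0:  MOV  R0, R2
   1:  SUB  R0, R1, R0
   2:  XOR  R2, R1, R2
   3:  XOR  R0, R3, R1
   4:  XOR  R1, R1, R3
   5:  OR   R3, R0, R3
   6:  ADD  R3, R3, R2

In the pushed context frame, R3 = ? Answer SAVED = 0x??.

SAVED = 0xed

after  0: R0=0xb3 R1=0x69 R2=0xb3 R3=0xe5  N=0 Z=0
after  1: R0=0xb6 R1=0x69 R2=0xb3 R3=0xe5  N=1 Z=0
after  2: R0=0xb6 R1=0x69 R2=0xda R3=0xe5  N=1 Z=0
after  3: R0=0x8c R1=0x69 R2=0xda R3=0xe5  N=1 Z=0
after  4: R0=0x8c R1=0x8c R2=0xda R3=0xe5  N=1 Z=0
after  5: R0=0x8c R1=0x8c R2=0xda R3=0xed  N=1 Z=0
-- IRQ taken; context saved, return-PC = 6 --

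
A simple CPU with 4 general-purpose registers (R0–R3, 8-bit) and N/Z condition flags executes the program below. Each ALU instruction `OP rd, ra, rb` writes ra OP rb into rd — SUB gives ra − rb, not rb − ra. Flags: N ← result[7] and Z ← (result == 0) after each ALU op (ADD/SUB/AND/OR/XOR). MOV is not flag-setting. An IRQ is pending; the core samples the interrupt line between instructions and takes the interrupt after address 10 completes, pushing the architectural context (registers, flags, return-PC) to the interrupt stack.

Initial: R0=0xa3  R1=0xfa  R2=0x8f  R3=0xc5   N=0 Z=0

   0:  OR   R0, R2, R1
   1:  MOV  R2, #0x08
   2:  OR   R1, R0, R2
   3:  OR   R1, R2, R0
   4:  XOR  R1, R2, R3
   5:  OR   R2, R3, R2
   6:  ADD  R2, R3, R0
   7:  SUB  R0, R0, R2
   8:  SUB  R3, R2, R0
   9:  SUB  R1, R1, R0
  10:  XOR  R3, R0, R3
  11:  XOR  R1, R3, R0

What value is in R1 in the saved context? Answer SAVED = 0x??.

after  0: R0=0xff R1=0xfa R2=0x8f R3=0xc5  N=1 Z=0
after  1: R0=0xff R1=0xfa R2=0x08 R3=0xc5  N=1 Z=0
after  2: R0=0xff R1=0xff R2=0x08 R3=0xc5  N=1 Z=0
after  3: R0=0xff R1=0xff R2=0x08 R3=0xc5  N=1 Z=0
after  4: R0=0xff R1=0xcd R2=0x08 R3=0xc5  N=1 Z=0
after  5: R0=0xff R1=0xcd R2=0xcd R3=0xc5  N=1 Z=0
after  6: R0=0xff R1=0xcd R2=0xc4 R3=0xc5  N=1 Z=0
after  7: R0=0x3b R1=0xcd R2=0xc4 R3=0xc5  N=0 Z=0
after  8: R0=0x3b R1=0xcd R2=0xc4 R3=0x89  N=1 Z=0
after  9: R0=0x3b R1=0x92 R2=0xc4 R3=0x89  N=1 Z=0
after 10: R0=0x3b R1=0x92 R2=0xc4 R3=0xb2  N=1 Z=0
-- IRQ taken; context saved, return-PC = 11 --

SAVED = 0x92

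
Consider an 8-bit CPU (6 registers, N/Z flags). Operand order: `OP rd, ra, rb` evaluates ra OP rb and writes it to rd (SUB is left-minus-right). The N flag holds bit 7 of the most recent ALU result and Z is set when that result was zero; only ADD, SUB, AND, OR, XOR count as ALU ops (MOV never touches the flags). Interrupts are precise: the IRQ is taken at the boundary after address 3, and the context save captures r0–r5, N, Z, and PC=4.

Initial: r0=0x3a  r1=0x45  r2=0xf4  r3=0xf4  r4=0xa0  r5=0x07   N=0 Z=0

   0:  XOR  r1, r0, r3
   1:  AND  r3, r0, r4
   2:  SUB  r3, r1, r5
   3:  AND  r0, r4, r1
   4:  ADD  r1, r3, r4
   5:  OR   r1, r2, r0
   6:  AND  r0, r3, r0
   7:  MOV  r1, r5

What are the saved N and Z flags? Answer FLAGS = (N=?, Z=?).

after  0: r0=0x3a r1=0xce r2=0xf4 r3=0xf4 r4=0xa0 r5=0x07  N=1 Z=0
after  1: r0=0x3a r1=0xce r2=0xf4 r3=0x20 r4=0xa0 r5=0x07  N=0 Z=0
after  2: r0=0x3a r1=0xce r2=0xf4 r3=0xc7 r4=0xa0 r5=0x07  N=1 Z=0
after  3: r0=0x80 r1=0xce r2=0xf4 r3=0xc7 r4=0xa0 r5=0x07  N=1 Z=0
-- IRQ taken; context saved, return-PC = 4 --

FLAGS = (N=1, Z=0)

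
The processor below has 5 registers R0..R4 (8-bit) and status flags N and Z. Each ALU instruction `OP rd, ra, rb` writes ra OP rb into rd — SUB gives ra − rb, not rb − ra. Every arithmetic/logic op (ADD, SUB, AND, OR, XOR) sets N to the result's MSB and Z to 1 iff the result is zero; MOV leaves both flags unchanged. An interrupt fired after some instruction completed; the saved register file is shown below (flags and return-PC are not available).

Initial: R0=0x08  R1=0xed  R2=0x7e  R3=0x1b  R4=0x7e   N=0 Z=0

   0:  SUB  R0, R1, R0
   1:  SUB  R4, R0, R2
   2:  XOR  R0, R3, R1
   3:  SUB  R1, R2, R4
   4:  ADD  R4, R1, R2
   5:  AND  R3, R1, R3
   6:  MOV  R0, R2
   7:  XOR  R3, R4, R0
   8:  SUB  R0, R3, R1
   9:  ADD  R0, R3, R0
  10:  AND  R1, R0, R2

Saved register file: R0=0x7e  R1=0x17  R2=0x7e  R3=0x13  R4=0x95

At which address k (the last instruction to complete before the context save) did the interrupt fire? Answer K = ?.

after  0: R0=0xe5 R1=0xed R2=0x7e R3=0x1b R4=0x7e  N=1 Z=0
after  1: R0=0xe5 R1=0xed R2=0x7e R3=0x1b R4=0x67  N=0 Z=0
after  2: R0=0xf6 R1=0xed R2=0x7e R3=0x1b R4=0x67  N=1 Z=0
after  3: R0=0xf6 R1=0x17 R2=0x7e R3=0x1b R4=0x67  N=0 Z=0
after  4: R0=0xf6 R1=0x17 R2=0x7e R3=0x1b R4=0x95  N=1 Z=0
after  5: R0=0xf6 R1=0x17 R2=0x7e R3=0x13 R4=0x95  N=0 Z=0
after  6: R0=0x7e R1=0x17 R2=0x7e R3=0x13 R4=0x95  N=0 Z=0
-- IRQ taken; context saved, return-PC = 7 --

K = 6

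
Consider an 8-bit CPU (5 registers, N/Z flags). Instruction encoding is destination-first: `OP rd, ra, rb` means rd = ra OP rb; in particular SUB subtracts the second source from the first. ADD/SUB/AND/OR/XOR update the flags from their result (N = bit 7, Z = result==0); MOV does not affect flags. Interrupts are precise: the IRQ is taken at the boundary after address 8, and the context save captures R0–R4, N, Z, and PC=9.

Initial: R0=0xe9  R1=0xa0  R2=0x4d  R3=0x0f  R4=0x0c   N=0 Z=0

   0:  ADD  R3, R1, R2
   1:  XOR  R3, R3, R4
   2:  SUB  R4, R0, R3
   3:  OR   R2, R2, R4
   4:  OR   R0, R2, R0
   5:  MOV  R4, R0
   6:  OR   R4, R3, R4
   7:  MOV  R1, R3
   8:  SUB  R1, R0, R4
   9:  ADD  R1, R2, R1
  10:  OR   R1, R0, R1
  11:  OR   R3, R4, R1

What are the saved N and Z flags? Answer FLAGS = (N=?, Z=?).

FLAGS = (N=0, Z=1)

after  0: R0=0xe9 R1=0xa0 R2=0x4d R3=0xed R4=0x0c  N=1 Z=0
after  1: R0=0xe9 R1=0xa0 R2=0x4d R3=0xe1 R4=0x0c  N=1 Z=0
after  2: R0=0xe9 R1=0xa0 R2=0x4d R3=0xe1 R4=0x08  N=0 Z=0
after  3: R0=0xe9 R1=0xa0 R2=0x4d R3=0xe1 R4=0x08  N=0 Z=0
after  4: R0=0xed R1=0xa0 R2=0x4d R3=0xe1 R4=0x08  N=1 Z=0
after  5: R0=0xed R1=0xa0 R2=0x4d R3=0xe1 R4=0xed  N=1 Z=0
after  6: R0=0xed R1=0xa0 R2=0x4d R3=0xe1 R4=0xed  N=1 Z=0
after  7: R0=0xed R1=0xe1 R2=0x4d R3=0xe1 R4=0xed  N=1 Z=0
after  8: R0=0xed R1=0x00 R2=0x4d R3=0xe1 R4=0xed  N=0 Z=1
-- IRQ taken; context saved, return-PC = 9 --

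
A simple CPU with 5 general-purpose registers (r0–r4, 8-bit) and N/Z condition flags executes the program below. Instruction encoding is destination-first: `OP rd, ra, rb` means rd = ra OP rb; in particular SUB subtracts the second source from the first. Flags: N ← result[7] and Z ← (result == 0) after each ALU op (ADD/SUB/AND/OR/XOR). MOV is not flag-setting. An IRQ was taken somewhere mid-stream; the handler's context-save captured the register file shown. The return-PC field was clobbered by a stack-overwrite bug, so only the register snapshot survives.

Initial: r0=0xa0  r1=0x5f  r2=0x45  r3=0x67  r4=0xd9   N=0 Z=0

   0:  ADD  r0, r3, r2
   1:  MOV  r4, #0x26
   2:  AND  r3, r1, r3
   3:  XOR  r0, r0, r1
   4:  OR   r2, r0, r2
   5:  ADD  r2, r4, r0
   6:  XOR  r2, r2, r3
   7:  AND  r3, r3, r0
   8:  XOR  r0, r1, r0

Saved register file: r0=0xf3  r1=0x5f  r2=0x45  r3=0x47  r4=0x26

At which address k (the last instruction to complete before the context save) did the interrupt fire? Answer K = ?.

after  0: r0=0xac r1=0x5f r2=0x45 r3=0x67 r4=0xd9  N=1 Z=0
after  1: r0=0xac r1=0x5f r2=0x45 r3=0x67 r4=0x26  N=1 Z=0
after  2: r0=0xac r1=0x5f r2=0x45 r3=0x47 r4=0x26  N=0 Z=0
after  3: r0=0xf3 r1=0x5f r2=0x45 r3=0x47 r4=0x26  N=1 Z=0
-- IRQ taken; context saved, return-PC = 4 --

K = 3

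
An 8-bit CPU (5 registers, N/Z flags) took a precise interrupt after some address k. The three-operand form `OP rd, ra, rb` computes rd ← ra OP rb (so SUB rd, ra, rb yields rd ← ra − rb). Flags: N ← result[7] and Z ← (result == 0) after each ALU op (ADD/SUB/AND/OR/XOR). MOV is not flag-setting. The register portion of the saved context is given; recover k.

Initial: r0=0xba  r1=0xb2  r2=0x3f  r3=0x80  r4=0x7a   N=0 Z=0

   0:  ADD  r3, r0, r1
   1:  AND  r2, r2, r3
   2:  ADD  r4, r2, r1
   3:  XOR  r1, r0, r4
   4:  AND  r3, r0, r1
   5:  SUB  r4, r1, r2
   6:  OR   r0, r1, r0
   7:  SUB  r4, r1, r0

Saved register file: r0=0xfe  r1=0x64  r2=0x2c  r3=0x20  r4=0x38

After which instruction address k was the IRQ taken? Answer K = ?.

K = 6

after  0: r0=0xba r1=0xb2 r2=0x3f r3=0x6c r4=0x7a  N=0 Z=0
after  1: r0=0xba r1=0xb2 r2=0x2c r3=0x6c r4=0x7a  N=0 Z=0
after  2: r0=0xba r1=0xb2 r2=0x2c r3=0x6c r4=0xde  N=1 Z=0
after  3: r0=0xba r1=0x64 r2=0x2c r3=0x6c r4=0xde  N=0 Z=0
after  4: r0=0xba r1=0x64 r2=0x2c r3=0x20 r4=0xde  N=0 Z=0
after  5: r0=0xba r1=0x64 r2=0x2c r3=0x20 r4=0x38  N=0 Z=0
after  6: r0=0xfe r1=0x64 r2=0x2c r3=0x20 r4=0x38  N=1 Z=0
-- IRQ taken; context saved, return-PC = 7 --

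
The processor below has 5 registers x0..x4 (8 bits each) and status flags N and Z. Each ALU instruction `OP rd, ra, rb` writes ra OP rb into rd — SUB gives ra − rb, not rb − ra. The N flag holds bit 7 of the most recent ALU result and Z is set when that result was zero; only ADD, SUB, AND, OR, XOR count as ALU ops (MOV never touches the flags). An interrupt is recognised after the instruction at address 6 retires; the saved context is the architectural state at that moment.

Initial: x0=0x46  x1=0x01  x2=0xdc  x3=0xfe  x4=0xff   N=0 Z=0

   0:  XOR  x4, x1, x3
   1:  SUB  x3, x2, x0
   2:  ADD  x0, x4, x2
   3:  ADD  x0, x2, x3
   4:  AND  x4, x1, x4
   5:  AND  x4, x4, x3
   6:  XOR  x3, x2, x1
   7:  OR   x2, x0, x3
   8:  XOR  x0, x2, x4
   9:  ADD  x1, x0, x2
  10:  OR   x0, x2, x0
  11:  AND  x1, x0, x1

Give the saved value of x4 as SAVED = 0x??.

after  0: x0=0x46 x1=0x01 x2=0xdc x3=0xfe x4=0xff  N=1 Z=0
after  1: x0=0x46 x1=0x01 x2=0xdc x3=0x96 x4=0xff  N=1 Z=0
after  2: x0=0xdb x1=0x01 x2=0xdc x3=0x96 x4=0xff  N=1 Z=0
after  3: x0=0x72 x1=0x01 x2=0xdc x3=0x96 x4=0xff  N=0 Z=0
after  4: x0=0x72 x1=0x01 x2=0xdc x3=0x96 x4=0x01  N=0 Z=0
after  5: x0=0x72 x1=0x01 x2=0xdc x3=0x96 x4=0x00  N=0 Z=1
after  6: x0=0x72 x1=0x01 x2=0xdc x3=0xdd x4=0x00  N=1 Z=0
-- IRQ taken; context saved, return-PC = 7 --

SAVED = 0x00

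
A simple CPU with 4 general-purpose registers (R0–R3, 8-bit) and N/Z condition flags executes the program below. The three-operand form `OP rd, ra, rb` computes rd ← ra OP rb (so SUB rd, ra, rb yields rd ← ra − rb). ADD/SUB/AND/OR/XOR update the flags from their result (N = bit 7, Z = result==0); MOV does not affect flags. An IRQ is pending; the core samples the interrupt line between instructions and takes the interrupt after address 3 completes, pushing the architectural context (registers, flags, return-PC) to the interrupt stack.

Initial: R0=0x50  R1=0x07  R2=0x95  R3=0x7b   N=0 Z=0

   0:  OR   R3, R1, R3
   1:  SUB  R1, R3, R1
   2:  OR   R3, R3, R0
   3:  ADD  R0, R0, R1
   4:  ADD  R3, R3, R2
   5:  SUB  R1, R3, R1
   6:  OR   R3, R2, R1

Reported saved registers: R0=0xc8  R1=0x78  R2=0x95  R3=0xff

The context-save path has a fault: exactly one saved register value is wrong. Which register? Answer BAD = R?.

BAD = R3

after  0: R0=0x50 R1=0x07 R2=0x95 R3=0x7f  N=0 Z=0
after  1: R0=0x50 R1=0x78 R2=0x95 R3=0x7f  N=0 Z=0
after  2: R0=0x50 R1=0x78 R2=0x95 R3=0x7f  N=0 Z=0
after  3: R0=0xc8 R1=0x78 R2=0x95 R3=0x7f  N=1 Z=0
-- IRQ taken; context saved, return-PC = 4 --
mismatch: R3: reported 0xff vs actual 0x7f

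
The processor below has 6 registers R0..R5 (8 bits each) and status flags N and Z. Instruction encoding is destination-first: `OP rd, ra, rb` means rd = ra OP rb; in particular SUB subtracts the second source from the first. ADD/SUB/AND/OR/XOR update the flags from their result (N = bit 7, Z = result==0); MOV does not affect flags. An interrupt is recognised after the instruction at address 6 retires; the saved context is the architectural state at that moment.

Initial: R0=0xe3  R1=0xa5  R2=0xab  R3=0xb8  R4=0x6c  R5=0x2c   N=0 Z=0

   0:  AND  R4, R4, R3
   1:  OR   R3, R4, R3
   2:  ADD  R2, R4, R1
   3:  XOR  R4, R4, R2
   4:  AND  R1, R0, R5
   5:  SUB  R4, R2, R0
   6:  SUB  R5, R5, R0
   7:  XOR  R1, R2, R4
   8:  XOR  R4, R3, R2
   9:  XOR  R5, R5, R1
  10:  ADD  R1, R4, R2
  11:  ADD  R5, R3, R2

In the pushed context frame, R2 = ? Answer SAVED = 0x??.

SAVED = 0xcd

after  0: R0=0xe3 R1=0xa5 R2=0xab R3=0xb8 R4=0x28 R5=0x2c  N=0 Z=0
after  1: R0=0xe3 R1=0xa5 R2=0xab R3=0xb8 R4=0x28 R5=0x2c  N=1 Z=0
after  2: R0=0xe3 R1=0xa5 R2=0xcd R3=0xb8 R4=0x28 R5=0x2c  N=1 Z=0
after  3: R0=0xe3 R1=0xa5 R2=0xcd R3=0xb8 R4=0xe5 R5=0x2c  N=1 Z=0
after  4: R0=0xe3 R1=0x20 R2=0xcd R3=0xb8 R4=0xe5 R5=0x2c  N=0 Z=0
after  5: R0=0xe3 R1=0x20 R2=0xcd R3=0xb8 R4=0xea R5=0x2c  N=1 Z=0
after  6: R0=0xe3 R1=0x20 R2=0xcd R3=0xb8 R4=0xea R5=0x49  N=0 Z=0
-- IRQ taken; context saved, return-PC = 7 --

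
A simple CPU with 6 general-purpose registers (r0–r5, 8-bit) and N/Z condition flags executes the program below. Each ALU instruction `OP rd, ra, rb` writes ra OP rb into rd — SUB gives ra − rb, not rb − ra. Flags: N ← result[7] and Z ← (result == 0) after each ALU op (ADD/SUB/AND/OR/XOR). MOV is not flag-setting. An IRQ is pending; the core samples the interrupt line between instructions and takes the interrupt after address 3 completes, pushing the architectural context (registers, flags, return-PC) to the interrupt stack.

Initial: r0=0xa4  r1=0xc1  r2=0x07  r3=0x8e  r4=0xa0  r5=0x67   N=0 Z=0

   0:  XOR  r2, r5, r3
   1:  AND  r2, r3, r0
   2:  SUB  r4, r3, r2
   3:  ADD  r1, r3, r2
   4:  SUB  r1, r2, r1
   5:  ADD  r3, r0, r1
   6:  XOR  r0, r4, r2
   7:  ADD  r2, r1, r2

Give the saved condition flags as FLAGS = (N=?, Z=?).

after  0: r0=0xa4 r1=0xc1 r2=0xe9 r3=0x8e r4=0xa0 r5=0x67  N=1 Z=0
after  1: r0=0xa4 r1=0xc1 r2=0x84 r3=0x8e r4=0xa0 r5=0x67  N=1 Z=0
after  2: r0=0xa4 r1=0xc1 r2=0x84 r3=0x8e r4=0x0a r5=0x67  N=0 Z=0
after  3: r0=0xa4 r1=0x12 r2=0x84 r3=0x8e r4=0x0a r5=0x67  N=0 Z=0
-- IRQ taken; context saved, return-PC = 4 --

FLAGS = (N=0, Z=0)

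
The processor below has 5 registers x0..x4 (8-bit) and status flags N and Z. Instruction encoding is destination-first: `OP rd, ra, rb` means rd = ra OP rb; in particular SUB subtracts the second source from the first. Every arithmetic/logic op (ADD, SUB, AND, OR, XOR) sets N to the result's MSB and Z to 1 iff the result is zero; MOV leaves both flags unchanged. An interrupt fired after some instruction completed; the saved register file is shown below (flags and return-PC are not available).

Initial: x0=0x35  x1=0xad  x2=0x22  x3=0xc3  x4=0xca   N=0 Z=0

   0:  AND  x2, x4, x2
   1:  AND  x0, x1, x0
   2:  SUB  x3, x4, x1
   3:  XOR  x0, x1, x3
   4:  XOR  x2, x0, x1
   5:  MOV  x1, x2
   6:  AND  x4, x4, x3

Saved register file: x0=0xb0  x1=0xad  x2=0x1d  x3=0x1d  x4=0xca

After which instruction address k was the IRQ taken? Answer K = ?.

after  0: x0=0x35 x1=0xad x2=0x02 x3=0xc3 x4=0xca  N=0 Z=0
after  1: x0=0x25 x1=0xad x2=0x02 x3=0xc3 x4=0xca  N=0 Z=0
after  2: x0=0x25 x1=0xad x2=0x02 x3=0x1d x4=0xca  N=0 Z=0
after  3: x0=0xb0 x1=0xad x2=0x02 x3=0x1d x4=0xca  N=1 Z=0
after  4: x0=0xb0 x1=0xad x2=0x1d x3=0x1d x4=0xca  N=0 Z=0
-- IRQ taken; context saved, return-PC = 5 --

K = 4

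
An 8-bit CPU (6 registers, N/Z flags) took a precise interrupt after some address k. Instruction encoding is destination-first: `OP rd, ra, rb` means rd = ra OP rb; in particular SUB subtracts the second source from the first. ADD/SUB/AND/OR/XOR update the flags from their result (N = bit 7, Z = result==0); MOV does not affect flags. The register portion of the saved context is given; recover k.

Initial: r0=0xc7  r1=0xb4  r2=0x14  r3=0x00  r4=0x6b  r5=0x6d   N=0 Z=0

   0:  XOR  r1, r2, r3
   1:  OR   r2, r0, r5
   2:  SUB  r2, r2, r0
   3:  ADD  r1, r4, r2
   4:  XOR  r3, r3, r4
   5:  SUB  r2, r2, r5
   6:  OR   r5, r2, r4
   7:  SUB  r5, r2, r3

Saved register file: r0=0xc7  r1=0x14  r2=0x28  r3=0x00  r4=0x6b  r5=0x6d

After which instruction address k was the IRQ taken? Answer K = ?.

K = 2

after  0: r0=0xc7 r1=0x14 r2=0x14 r3=0x00 r4=0x6b r5=0x6d  N=0 Z=0
after  1: r0=0xc7 r1=0x14 r2=0xef r3=0x00 r4=0x6b r5=0x6d  N=1 Z=0
after  2: r0=0xc7 r1=0x14 r2=0x28 r3=0x00 r4=0x6b r5=0x6d  N=0 Z=0
-- IRQ taken; context saved, return-PC = 3 --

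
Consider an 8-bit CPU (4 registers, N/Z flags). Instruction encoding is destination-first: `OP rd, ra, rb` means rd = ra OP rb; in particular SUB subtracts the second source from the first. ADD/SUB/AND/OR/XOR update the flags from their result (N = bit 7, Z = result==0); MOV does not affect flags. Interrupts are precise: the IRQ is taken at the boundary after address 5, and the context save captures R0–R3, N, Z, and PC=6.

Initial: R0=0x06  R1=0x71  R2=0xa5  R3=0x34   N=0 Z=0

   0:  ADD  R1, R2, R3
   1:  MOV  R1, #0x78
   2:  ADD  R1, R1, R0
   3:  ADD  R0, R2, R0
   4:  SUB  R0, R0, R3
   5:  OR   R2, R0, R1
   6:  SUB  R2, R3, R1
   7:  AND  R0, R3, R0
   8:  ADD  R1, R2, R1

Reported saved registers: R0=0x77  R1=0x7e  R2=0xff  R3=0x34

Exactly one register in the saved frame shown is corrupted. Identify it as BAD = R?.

after  0: R0=0x06 R1=0xd9 R2=0xa5 R3=0x34  N=1 Z=0
after  1: R0=0x06 R1=0x78 R2=0xa5 R3=0x34  N=1 Z=0
after  2: R0=0x06 R1=0x7e R2=0xa5 R3=0x34  N=0 Z=0
after  3: R0=0xab R1=0x7e R2=0xa5 R3=0x34  N=1 Z=0
after  4: R0=0x77 R1=0x7e R2=0xa5 R3=0x34  N=0 Z=0
after  5: R0=0x77 R1=0x7e R2=0x7f R3=0x34  N=0 Z=0
-- IRQ taken; context saved, return-PC = 6 --
mismatch: R2: reported 0xff vs actual 0x7f

BAD = R2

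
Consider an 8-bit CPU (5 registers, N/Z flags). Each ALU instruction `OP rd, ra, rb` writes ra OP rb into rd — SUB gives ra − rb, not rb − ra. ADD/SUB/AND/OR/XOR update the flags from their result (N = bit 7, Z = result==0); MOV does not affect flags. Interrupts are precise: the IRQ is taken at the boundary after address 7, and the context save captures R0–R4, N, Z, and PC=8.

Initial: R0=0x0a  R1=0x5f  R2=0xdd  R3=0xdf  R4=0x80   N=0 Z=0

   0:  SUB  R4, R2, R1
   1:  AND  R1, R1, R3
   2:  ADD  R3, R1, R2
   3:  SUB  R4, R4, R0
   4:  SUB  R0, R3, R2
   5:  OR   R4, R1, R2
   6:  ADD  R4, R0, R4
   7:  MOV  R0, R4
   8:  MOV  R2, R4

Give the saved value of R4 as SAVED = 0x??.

SAVED = 0x3e

after  0: R0=0x0a R1=0x5f R2=0xdd R3=0xdf R4=0x7e  N=0 Z=0
after  1: R0=0x0a R1=0x5f R2=0xdd R3=0xdf R4=0x7e  N=0 Z=0
after  2: R0=0x0a R1=0x5f R2=0xdd R3=0x3c R4=0x7e  N=0 Z=0
after  3: R0=0x0a R1=0x5f R2=0xdd R3=0x3c R4=0x74  N=0 Z=0
after  4: R0=0x5f R1=0x5f R2=0xdd R3=0x3c R4=0x74  N=0 Z=0
after  5: R0=0x5f R1=0x5f R2=0xdd R3=0x3c R4=0xdf  N=1 Z=0
after  6: R0=0x5f R1=0x5f R2=0xdd R3=0x3c R4=0x3e  N=0 Z=0
after  7: R0=0x3e R1=0x5f R2=0xdd R3=0x3c R4=0x3e  N=0 Z=0
-- IRQ taken; context saved, return-PC = 8 --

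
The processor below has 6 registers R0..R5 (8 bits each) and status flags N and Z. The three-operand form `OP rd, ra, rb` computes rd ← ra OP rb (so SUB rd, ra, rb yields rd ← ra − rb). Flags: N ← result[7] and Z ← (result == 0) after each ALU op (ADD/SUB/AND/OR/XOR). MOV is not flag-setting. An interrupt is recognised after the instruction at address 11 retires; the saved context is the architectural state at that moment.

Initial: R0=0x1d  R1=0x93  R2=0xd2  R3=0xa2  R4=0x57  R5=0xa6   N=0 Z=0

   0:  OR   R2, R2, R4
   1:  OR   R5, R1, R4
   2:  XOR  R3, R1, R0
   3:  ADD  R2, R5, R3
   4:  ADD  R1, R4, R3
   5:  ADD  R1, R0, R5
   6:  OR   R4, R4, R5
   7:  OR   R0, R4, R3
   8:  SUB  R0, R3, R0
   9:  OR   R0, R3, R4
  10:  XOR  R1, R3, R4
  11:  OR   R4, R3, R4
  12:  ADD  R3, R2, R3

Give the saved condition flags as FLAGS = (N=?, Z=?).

FLAGS = (N=1, Z=0)

after  0: R0=0x1d R1=0x93 R2=0xd7 R3=0xa2 R4=0x57 R5=0xa6  N=1 Z=0
after  1: R0=0x1d R1=0x93 R2=0xd7 R3=0xa2 R4=0x57 R5=0xd7  N=1 Z=0
after  2: R0=0x1d R1=0x93 R2=0xd7 R3=0x8e R4=0x57 R5=0xd7  N=1 Z=0
after  3: R0=0x1d R1=0x93 R2=0x65 R3=0x8e R4=0x57 R5=0xd7  N=0 Z=0
after  4: R0=0x1d R1=0xe5 R2=0x65 R3=0x8e R4=0x57 R5=0xd7  N=1 Z=0
after  5: R0=0x1d R1=0xf4 R2=0x65 R3=0x8e R4=0x57 R5=0xd7  N=1 Z=0
after  6: R0=0x1d R1=0xf4 R2=0x65 R3=0x8e R4=0xd7 R5=0xd7  N=1 Z=0
after  7: R0=0xdf R1=0xf4 R2=0x65 R3=0x8e R4=0xd7 R5=0xd7  N=1 Z=0
after  8: R0=0xaf R1=0xf4 R2=0x65 R3=0x8e R4=0xd7 R5=0xd7  N=1 Z=0
after  9: R0=0xdf R1=0xf4 R2=0x65 R3=0x8e R4=0xd7 R5=0xd7  N=1 Z=0
after 10: R0=0xdf R1=0x59 R2=0x65 R3=0x8e R4=0xd7 R5=0xd7  N=0 Z=0
after 11: R0=0xdf R1=0x59 R2=0x65 R3=0x8e R4=0xdf R5=0xd7  N=1 Z=0
-- IRQ taken; context saved, return-PC = 12 --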